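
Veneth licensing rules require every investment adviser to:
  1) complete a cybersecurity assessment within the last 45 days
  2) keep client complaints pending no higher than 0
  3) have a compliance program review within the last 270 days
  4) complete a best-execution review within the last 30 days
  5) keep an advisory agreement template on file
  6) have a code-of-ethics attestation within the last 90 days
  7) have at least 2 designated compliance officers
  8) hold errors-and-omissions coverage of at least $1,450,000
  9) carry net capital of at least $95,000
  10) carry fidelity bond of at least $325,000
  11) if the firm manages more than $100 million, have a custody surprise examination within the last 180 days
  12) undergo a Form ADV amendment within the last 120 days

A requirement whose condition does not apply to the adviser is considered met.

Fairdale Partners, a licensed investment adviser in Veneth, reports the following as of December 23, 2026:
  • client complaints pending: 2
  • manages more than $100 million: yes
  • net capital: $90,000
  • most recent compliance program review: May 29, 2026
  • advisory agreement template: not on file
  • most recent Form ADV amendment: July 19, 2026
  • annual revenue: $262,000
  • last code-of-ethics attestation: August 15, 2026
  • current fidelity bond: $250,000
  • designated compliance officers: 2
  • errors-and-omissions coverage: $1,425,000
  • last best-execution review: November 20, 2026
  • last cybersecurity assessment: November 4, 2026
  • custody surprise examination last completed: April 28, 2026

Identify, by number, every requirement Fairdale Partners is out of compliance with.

1. cybersecurity assessment 49 days ago vs limit 45 → not met
2. client complaints pending 2 > 0 → not met
3. compliance program review 208 days ago vs limit 270 → met
4. best-execution review 33 days ago vs limit 30 → not met
5. advisory agreement template absent → not met
6. code-of-ethics attestation 130 days ago vs limit 90 → not met
7. designated compliance officers 2 ≥ 2 → met
8. errors-and-omissions coverage $1,425,000 < $1,450,000 → not met
9. net capital $90,000 < $95,000 → not met
10. fidelity bond $250,000 < $325,000 → not met
11. condition 'manages more than $100 million' holds; custody surprise examination 239 days ago vs limit 180 → not met
12. Form ADV amendment 157 days ago vs limit 120 → not met
Not met: 1, 2, 4, 5, 6, 8, 9, 10, 11, 12

1, 2, 4, 5, 6, 8, 9, 10, 11, 12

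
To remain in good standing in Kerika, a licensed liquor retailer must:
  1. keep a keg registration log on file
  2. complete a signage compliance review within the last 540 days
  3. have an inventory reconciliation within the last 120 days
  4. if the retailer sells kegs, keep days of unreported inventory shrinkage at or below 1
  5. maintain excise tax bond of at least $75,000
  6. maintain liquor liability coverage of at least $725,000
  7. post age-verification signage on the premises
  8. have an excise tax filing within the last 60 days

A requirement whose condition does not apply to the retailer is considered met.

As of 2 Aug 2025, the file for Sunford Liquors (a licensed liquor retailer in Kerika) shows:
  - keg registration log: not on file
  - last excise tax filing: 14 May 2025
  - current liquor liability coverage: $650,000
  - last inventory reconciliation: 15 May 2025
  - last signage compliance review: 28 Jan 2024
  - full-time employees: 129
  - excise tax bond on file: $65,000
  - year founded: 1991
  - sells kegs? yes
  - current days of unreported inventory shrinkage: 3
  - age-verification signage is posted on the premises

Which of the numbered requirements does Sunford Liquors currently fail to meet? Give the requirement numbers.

1, 2, 4, 5, 6, 8

1. keg registration log absent → not met
2. signage compliance review 552 days ago vs limit 540 → not met
3. inventory reconciliation 79 days ago vs limit 120 → met
4. condition 'sells kegs' holds; days of unreported inventory shrinkage 3 > 1 → not met
5. excise tax bond $65,000 < $75,000 → not met
6. liquor liability coverage $650,000 < $725,000 → not met
7. age-verification signage present → met
8. excise tax filing 80 days ago vs limit 60 → not met
Not met: 1, 2, 4, 5, 6, 8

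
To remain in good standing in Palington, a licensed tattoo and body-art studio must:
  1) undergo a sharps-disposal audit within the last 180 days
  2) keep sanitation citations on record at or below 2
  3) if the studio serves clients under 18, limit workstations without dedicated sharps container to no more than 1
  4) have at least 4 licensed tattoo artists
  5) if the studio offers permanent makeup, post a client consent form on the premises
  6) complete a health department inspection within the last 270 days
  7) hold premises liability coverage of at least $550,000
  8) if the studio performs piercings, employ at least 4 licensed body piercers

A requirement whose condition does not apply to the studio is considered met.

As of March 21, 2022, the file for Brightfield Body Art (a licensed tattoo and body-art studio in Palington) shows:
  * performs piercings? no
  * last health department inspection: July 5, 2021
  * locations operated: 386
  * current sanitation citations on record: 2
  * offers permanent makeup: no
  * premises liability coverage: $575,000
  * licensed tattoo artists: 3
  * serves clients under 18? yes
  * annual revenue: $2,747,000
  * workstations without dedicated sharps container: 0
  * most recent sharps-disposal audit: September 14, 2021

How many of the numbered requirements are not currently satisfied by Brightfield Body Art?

2

1. sharps-disposal audit 188 days ago vs limit 180 → not met
2. sanitation citations on record 2 ≤ 2 → met
3. condition 'serves clients under 18' holds; workstations without dedicated sharps container 0 ≤ 1 → met
4. licensed tattoo artists 3 < 4 → not met
5. condition 'offers permanent makeup' does not hold → requirement n/a → met
6. health department inspection 259 days ago vs limit 270 → met
7. premises liability coverage $575,000 ≥ $550,000 → met
8. condition 'performs piercings' does not hold → requirement n/a → met
Not met: 2 of 8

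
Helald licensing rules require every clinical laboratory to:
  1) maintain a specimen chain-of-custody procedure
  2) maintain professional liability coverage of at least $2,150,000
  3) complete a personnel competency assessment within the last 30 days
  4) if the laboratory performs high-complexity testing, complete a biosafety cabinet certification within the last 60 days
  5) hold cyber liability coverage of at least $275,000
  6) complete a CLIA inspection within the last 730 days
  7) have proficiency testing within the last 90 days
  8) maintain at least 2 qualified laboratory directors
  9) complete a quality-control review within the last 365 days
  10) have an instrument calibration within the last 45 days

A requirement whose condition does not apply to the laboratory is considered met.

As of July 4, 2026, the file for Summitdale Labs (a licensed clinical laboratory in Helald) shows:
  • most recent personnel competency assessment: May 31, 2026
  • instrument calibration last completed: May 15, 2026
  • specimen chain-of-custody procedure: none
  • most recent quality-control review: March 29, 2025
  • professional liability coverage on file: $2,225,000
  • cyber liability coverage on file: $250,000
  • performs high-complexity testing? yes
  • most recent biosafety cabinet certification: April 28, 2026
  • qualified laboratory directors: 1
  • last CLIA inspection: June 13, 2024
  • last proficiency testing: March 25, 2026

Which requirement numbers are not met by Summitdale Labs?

1, 3, 4, 5, 6, 7, 8, 9, 10

1. specimen chain-of-custody procedure absent → not met
2. professional liability coverage $2,225,000 ≥ $2,150,000 → met
3. personnel competency assessment 34 days ago vs limit 30 → not met
4. condition 'performs high-complexity testing' holds; biosafety cabinet certification 67 days ago vs limit 60 → not met
5. cyber liability coverage $250,000 < $275,000 → not met
6. CLIA inspection 751 days ago vs limit 730 → not met
7. proficiency testing 101 days ago vs limit 90 → not met
8. qualified laboratory directors 1 < 2 → not met
9. quality-control review 462 days ago vs limit 365 → not met
10. instrument calibration 50 days ago vs limit 45 → not met
Not met: 1, 3, 4, 5, 6, 7, 8, 9, 10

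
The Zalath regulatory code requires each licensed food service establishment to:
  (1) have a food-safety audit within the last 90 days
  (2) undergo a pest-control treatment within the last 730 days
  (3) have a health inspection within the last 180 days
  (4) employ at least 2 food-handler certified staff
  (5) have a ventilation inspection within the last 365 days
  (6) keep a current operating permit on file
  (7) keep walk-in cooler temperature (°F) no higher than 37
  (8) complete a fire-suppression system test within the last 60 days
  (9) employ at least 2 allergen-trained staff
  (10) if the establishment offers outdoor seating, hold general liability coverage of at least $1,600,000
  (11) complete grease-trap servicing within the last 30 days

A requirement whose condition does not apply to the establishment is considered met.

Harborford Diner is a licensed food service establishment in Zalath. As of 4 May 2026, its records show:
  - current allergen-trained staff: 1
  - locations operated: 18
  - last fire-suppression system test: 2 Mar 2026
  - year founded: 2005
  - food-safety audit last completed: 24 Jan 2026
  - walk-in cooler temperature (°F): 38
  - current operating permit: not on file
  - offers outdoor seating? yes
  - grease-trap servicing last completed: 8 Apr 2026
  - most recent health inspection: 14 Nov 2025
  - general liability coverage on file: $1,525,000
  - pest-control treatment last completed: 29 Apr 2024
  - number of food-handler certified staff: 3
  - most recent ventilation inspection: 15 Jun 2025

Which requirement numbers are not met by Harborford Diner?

1. food-safety audit 100 days ago vs limit 90 → not met
2. pest-control treatment 735 days ago vs limit 730 → not met
3. health inspection 171 days ago vs limit 180 → met
4. food-handler certified staff 3 ≥ 2 → met
5. ventilation inspection 323 days ago vs limit 365 → met
6. current operating permit absent → not met
7. walk-in cooler temperature (°F) 38 > 37 → not met
8. fire-suppression system test 63 days ago vs limit 60 → not met
9. allergen-trained staff 1 < 2 → not met
10. condition 'offers outdoor seating' holds; general liability coverage $1,525,000 < $1,600,000 → not met
11. grease-trap servicing 26 days ago vs limit 30 → met
Not met: 1, 2, 6, 7, 8, 9, 10

1, 2, 6, 7, 8, 9, 10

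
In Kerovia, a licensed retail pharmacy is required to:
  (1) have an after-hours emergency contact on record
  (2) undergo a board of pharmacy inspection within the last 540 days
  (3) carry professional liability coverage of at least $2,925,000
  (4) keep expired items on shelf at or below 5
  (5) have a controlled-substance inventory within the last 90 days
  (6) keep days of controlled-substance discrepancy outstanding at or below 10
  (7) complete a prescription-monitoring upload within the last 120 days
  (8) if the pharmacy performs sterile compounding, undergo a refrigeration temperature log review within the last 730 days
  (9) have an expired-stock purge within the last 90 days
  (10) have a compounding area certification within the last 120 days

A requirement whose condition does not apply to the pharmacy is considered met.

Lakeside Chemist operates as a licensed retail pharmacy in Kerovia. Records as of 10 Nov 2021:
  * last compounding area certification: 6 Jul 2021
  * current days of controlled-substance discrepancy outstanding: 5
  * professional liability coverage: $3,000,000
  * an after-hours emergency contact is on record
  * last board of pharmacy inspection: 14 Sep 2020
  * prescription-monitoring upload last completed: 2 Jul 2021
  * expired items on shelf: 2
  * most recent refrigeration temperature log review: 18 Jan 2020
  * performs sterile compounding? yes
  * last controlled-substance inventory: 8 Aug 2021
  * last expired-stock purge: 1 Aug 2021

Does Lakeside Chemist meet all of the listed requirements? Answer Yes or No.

1. after-hours emergency contact present → met
2. board of pharmacy inspection 422 days ago vs limit 540 → met
3. professional liability coverage $3,000,000 ≥ $2,925,000 → met
4. expired items on shelf 2 ≤ 5 → met
5. controlled-substance inventory 94 days ago vs limit 90 → not met
6. days of controlled-substance discrepancy outstanding 5 ≤ 10 → met
7. prescription-monitoring upload 131 days ago vs limit 120 → not met
8. condition 'performs sterile compounding' holds; refrigeration temperature log review 662 days ago vs limit 730 → met
9. expired-stock purge 101 days ago vs limit 90 → not met
10. compounding area certification 127 days ago vs limit 120 → not met
Not met: 5, 7, 9, 10

No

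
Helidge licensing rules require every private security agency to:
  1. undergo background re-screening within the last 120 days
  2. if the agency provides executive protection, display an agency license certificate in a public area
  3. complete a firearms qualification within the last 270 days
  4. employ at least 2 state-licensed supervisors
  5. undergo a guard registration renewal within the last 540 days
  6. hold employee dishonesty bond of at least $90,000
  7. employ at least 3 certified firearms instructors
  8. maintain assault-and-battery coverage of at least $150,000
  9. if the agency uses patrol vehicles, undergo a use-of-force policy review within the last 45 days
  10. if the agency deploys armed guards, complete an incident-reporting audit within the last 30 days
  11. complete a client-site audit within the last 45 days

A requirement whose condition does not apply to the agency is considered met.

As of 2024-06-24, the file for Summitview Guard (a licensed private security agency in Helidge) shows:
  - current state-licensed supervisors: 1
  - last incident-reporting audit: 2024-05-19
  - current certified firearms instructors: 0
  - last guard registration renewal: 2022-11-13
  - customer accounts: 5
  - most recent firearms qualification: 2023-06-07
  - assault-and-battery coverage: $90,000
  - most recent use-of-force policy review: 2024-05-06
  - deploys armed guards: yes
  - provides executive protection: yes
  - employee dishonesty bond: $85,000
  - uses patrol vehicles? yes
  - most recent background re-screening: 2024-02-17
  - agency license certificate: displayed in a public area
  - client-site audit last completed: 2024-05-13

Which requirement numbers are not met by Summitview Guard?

1. background re-screening 128 days ago vs limit 120 → not met
2. condition 'provides executive protection' holds; agency license certificate present → met
3. firearms qualification 383 days ago vs limit 270 → not met
4. state-licensed supervisors 1 < 2 → not met
5. guard registration renewal 589 days ago vs limit 540 → not met
6. employee dishonesty bond $85,000 < $90,000 → not met
7. certified firearms instructors 0 < 3 → not met
8. assault-and-battery coverage $90,000 < $150,000 → not met
9. condition 'uses patrol vehicles' holds; use-of-force policy review 49 days ago vs limit 45 → not met
10. condition 'deploys armed guards' holds; incident-reporting audit 36 days ago vs limit 30 → not met
11. client-site audit 42 days ago vs limit 45 → met
Not met: 1, 3, 4, 5, 6, 7, 8, 9, 10

1, 3, 4, 5, 6, 7, 8, 9, 10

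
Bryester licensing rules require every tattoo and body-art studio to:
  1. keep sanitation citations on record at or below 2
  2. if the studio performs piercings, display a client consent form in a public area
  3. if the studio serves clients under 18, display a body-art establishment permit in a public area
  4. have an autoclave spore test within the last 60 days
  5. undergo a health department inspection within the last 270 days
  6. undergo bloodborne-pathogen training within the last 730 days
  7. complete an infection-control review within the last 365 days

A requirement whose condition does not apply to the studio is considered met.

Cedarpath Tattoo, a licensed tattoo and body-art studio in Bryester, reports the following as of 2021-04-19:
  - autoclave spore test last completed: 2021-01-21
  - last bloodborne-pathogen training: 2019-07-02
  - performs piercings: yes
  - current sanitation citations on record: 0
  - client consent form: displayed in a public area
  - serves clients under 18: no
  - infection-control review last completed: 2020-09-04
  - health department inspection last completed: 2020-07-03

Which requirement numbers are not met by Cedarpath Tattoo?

4, 5

1. sanitation citations on record 0 ≤ 2 → met
2. condition 'performs piercings' holds; client consent form present → met
3. condition 'serves clients under 18' does not hold → requirement n/a → met
4. autoclave spore test 88 days ago vs limit 60 → not met
5. health department inspection 290 days ago vs limit 270 → not met
6. bloodborne-pathogen training 657 days ago vs limit 730 → met
7. infection-control review 227 days ago vs limit 365 → met
Not met: 4, 5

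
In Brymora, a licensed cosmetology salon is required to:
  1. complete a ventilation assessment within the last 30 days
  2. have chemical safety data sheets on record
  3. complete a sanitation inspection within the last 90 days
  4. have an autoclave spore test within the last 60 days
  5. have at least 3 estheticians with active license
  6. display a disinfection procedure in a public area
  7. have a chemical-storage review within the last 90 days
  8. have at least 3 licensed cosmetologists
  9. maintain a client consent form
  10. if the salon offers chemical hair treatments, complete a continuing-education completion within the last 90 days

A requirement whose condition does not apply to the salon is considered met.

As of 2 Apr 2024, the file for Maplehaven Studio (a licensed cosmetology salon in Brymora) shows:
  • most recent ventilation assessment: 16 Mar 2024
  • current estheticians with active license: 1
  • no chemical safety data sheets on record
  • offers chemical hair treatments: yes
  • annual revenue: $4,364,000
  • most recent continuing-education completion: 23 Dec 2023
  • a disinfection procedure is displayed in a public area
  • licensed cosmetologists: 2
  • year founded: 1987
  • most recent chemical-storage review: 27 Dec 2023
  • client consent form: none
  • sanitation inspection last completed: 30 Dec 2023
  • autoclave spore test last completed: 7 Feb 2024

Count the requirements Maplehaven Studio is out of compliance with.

7

1. ventilation assessment 17 days ago vs limit 30 → met
2. chemical safety data sheets absent → not met
3. sanitation inspection 94 days ago vs limit 90 → not met
4. autoclave spore test 55 days ago vs limit 60 → met
5. estheticians with active license 1 < 3 → not met
6. disinfection procedure present → met
7. chemical-storage review 97 days ago vs limit 90 → not met
8. licensed cosmetologists 2 < 3 → not met
9. client consent form absent → not met
10. condition 'offers chemical hair treatments' holds; continuing-education completion 101 days ago vs limit 90 → not met
Not met: 7 of 10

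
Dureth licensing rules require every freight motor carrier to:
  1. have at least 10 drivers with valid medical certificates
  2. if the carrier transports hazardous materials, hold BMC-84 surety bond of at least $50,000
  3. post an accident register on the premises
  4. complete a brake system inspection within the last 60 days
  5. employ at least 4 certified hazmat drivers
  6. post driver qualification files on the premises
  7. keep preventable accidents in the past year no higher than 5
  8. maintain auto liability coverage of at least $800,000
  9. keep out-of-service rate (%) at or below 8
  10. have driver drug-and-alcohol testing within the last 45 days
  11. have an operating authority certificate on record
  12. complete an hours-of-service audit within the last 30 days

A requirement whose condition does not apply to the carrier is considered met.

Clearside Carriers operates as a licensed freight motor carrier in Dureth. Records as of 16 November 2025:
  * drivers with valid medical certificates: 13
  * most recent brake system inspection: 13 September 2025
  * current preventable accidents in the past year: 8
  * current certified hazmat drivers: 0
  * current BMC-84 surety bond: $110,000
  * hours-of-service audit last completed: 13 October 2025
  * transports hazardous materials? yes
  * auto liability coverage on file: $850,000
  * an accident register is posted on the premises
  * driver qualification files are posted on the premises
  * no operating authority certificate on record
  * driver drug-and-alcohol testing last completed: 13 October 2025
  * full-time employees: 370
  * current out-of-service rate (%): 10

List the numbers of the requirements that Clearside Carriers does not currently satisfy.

4, 5, 7, 9, 11, 12

1. drivers with valid medical certificates 13 ≥ 10 → met
2. condition 'transports hazardous materials' holds; BMC-84 surety bond $110,000 ≥ $50,000 → met
3. accident register present → met
4. brake system inspection 64 days ago vs limit 60 → not met
5. certified hazmat drivers 0 < 4 → not met
6. driver qualification files present → met
7. preventable accidents in the past year 8 > 5 → not met
8. auto liability coverage $850,000 ≥ $800,000 → met
9. out-of-service rate (%) 10 > 8 → not met
10. driver drug-and-alcohol testing 34 days ago vs limit 45 → met
11. operating authority certificate absent → not met
12. hours-of-service audit 34 days ago vs limit 30 → not met
Not met: 4, 5, 7, 9, 11, 12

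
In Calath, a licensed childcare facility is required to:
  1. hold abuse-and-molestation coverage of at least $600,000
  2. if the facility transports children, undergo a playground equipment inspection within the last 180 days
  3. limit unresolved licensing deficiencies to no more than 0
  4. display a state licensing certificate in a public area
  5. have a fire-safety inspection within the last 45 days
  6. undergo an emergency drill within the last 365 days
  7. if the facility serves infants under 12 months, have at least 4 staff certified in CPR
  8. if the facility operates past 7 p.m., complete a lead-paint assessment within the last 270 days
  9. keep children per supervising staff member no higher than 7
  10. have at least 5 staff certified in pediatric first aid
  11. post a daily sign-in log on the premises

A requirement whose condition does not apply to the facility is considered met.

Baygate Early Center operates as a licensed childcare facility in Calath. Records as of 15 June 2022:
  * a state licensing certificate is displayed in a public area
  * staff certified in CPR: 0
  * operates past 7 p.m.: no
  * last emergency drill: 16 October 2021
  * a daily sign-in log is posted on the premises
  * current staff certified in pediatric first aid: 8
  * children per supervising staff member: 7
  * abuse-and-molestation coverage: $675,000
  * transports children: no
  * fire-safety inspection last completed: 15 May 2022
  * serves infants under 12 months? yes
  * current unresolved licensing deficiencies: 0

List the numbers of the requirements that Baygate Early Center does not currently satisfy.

1. abuse-and-molestation coverage $675,000 ≥ $600,000 → met
2. condition 'transports children' does not hold → requirement n/a → met
3. unresolved licensing deficiencies 0 ≤ 0 → met
4. state licensing certificate present → met
5. fire-safety inspection 31 days ago vs limit 45 → met
6. emergency drill 242 days ago vs limit 365 → met
7. condition 'serves infants under 12 months' holds; staff certified in CPR 0 < 4 → not met
8. condition 'operates past 7 p.m.' does not hold → requirement n/a → met
9. children per supervising staff member 7 ≤ 7 → met
10. staff certified in pediatric first aid 8 ≥ 5 → met
11. daily sign-in log present → met
Not met: 7

7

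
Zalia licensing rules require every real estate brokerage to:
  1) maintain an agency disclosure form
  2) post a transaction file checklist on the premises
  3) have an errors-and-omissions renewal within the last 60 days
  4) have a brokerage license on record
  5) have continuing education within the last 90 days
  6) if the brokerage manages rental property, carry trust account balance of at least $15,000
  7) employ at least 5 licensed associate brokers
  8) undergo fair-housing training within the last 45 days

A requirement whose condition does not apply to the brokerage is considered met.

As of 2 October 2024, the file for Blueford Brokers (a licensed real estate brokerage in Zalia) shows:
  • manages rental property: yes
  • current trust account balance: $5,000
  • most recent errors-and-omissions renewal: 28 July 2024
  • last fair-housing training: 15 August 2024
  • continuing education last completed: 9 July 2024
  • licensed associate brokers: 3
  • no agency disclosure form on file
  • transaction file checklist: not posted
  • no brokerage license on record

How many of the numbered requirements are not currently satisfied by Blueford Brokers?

1. agency disclosure form absent → not met
2. transaction file checklist absent → not met
3. errors-and-omissions renewal 66 days ago vs limit 60 → not met
4. brokerage license absent → not met
5. continuing education 85 days ago vs limit 90 → met
6. condition 'manages rental property' holds; trust account balance $5,000 < $15,000 → not met
7. licensed associate brokers 3 < 5 → not met
8. fair-housing training 48 days ago vs limit 45 → not met
Not met: 7 of 8

7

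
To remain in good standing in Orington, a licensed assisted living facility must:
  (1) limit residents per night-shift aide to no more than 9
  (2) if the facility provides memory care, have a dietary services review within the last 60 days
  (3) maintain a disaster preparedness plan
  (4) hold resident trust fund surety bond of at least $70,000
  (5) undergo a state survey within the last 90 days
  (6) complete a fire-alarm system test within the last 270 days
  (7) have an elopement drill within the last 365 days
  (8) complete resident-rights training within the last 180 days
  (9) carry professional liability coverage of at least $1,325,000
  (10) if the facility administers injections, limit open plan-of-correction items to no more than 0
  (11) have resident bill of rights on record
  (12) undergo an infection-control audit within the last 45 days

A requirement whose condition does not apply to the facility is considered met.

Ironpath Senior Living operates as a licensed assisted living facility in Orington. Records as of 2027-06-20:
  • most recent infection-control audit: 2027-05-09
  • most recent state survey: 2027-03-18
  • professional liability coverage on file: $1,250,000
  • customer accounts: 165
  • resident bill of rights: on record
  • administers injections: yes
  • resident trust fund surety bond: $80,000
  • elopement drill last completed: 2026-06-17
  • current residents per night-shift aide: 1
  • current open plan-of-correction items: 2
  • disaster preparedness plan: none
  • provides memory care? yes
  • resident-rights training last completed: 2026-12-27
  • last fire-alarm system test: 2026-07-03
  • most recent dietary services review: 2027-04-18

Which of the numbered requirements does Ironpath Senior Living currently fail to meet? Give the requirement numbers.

1. residents per night-shift aide 1 ≤ 9 → met
2. condition 'provides memory care' holds; dietary services review 63 days ago vs limit 60 → not met
3. disaster preparedness plan absent → not met
4. resident trust fund surety bond $80,000 ≥ $70,000 → met
5. state survey 94 days ago vs limit 90 → not met
6. fire-alarm system test 352 days ago vs limit 270 → not met
7. elopement drill 368 days ago vs limit 365 → not met
8. resident-rights training 175 days ago vs limit 180 → met
9. professional liability coverage $1,250,000 < $1,325,000 → not met
10. condition 'administers injections' holds; open plan-of-correction items 2 > 0 → not met
11. resident bill of rights present → met
12. infection-control audit 42 days ago vs limit 45 → met
Not met: 2, 3, 5, 6, 7, 9, 10

2, 3, 5, 6, 7, 9, 10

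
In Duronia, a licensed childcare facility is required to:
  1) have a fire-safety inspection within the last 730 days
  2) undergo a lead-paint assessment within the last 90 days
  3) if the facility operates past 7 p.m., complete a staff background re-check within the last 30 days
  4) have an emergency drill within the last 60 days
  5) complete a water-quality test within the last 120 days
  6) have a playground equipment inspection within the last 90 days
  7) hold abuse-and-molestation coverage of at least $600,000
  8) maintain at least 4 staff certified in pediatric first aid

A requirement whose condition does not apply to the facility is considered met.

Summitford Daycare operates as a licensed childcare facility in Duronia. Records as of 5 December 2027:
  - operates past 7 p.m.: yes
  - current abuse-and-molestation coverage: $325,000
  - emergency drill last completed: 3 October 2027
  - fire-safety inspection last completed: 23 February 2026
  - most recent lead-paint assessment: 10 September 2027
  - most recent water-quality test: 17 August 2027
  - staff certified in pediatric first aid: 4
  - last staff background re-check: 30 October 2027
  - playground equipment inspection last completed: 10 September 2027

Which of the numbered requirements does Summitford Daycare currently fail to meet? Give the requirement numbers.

3, 4, 7

1. fire-safety inspection 650 days ago vs limit 730 → met
2. lead-paint assessment 86 days ago vs limit 90 → met
3. condition 'operates past 7 p.m.' holds; staff background re-check 36 days ago vs limit 30 → not met
4. emergency drill 63 days ago vs limit 60 → not met
5. water-quality test 110 days ago vs limit 120 → met
6. playground equipment inspection 86 days ago vs limit 90 → met
7. abuse-and-molestation coverage $325,000 < $600,000 → not met
8. staff certified in pediatric first aid 4 ≥ 4 → met
Not met: 3, 4, 7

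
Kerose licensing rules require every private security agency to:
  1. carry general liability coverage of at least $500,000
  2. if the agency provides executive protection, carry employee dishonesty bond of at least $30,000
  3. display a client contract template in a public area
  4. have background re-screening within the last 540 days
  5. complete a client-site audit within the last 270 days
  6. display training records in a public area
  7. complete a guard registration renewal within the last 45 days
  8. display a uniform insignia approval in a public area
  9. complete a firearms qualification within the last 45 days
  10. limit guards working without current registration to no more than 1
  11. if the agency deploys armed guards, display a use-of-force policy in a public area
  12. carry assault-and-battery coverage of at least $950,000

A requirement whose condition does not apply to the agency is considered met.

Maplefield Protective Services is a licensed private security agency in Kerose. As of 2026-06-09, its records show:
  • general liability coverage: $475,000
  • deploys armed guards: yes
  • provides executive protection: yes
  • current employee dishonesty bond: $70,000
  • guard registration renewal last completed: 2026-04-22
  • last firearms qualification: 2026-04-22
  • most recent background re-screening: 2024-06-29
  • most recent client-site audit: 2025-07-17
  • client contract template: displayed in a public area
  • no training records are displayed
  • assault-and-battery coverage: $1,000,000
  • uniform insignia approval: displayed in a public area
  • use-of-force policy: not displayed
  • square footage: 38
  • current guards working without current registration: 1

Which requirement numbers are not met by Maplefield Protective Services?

1, 4, 5, 6, 7, 9, 11

1. general liability coverage $475,000 < $500,000 → not met
2. condition 'provides executive protection' holds; employee dishonesty bond $70,000 ≥ $30,000 → met
3. client contract template present → met
4. background re-screening 710 days ago vs limit 540 → not met
5. client-site audit 327 days ago vs limit 270 → not met
6. training records absent → not met
7. guard registration renewal 48 days ago vs limit 45 → not met
8. uniform insignia approval present → met
9. firearms qualification 48 days ago vs limit 45 → not met
10. guards working without current registration 1 ≤ 1 → met
11. condition 'deploys armed guards' holds; use-of-force policy absent → not met
12. assault-and-battery coverage $1,000,000 ≥ $950,000 → met
Not met: 1, 4, 5, 6, 7, 9, 11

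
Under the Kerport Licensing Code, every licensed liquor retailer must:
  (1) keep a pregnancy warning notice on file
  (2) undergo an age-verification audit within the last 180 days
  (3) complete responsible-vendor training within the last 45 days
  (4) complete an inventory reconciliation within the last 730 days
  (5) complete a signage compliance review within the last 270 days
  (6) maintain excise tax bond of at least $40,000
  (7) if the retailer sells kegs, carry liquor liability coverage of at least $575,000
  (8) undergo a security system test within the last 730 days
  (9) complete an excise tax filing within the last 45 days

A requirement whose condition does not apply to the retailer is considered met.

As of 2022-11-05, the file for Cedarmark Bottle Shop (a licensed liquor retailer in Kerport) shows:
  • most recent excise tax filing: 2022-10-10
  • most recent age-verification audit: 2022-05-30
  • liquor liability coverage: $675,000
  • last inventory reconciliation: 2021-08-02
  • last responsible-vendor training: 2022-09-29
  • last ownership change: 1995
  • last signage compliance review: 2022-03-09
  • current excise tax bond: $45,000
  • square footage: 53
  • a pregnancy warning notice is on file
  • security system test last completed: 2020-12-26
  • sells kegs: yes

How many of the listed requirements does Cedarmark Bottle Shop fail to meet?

1. pregnancy warning notice present → met
2. age-verification audit 159 days ago vs limit 180 → met
3. responsible-vendor training 37 days ago vs limit 45 → met
4. inventory reconciliation 460 days ago vs limit 730 → met
5. signage compliance review 241 days ago vs limit 270 → met
6. excise tax bond $45,000 ≥ $40,000 → met
7. condition 'sells kegs' holds; liquor liability coverage $675,000 ≥ $575,000 → met
8. security system test 679 days ago vs limit 730 → met
9. excise tax filing 26 days ago vs limit 45 → met
Not met: 0 of 9

0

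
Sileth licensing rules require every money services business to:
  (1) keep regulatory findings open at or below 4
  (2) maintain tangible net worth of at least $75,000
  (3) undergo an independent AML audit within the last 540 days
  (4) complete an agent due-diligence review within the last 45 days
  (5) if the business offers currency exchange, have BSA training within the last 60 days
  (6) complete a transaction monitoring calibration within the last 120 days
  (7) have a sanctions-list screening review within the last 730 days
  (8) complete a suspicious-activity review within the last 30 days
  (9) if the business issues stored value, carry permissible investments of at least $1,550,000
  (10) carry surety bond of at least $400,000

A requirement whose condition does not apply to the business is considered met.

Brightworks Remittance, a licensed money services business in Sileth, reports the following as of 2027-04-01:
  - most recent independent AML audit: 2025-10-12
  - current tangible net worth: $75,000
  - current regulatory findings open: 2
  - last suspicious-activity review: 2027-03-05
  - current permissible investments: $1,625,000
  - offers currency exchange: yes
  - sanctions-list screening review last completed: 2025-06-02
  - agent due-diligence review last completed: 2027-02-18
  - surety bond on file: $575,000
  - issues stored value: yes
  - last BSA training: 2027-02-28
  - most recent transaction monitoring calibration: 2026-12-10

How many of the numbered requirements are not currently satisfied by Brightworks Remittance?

0

1. regulatory findings open 2 ≤ 4 → met
2. tangible net worth $75,000 ≥ $75,000 → met
3. independent AML audit 536 days ago vs limit 540 → met
4. agent due-diligence review 42 days ago vs limit 45 → met
5. condition 'offers currency exchange' holds; BSA training 32 days ago vs limit 60 → met
6. transaction monitoring calibration 112 days ago vs limit 120 → met
7. sanctions-list screening review 668 days ago vs limit 730 → met
8. suspicious-activity review 27 days ago vs limit 30 → met
9. condition 'issues stored value' holds; permissible investments $1,625,000 ≥ $1,550,000 → met
10. surety bond $575,000 ≥ $400,000 → met
Not met: 0 of 10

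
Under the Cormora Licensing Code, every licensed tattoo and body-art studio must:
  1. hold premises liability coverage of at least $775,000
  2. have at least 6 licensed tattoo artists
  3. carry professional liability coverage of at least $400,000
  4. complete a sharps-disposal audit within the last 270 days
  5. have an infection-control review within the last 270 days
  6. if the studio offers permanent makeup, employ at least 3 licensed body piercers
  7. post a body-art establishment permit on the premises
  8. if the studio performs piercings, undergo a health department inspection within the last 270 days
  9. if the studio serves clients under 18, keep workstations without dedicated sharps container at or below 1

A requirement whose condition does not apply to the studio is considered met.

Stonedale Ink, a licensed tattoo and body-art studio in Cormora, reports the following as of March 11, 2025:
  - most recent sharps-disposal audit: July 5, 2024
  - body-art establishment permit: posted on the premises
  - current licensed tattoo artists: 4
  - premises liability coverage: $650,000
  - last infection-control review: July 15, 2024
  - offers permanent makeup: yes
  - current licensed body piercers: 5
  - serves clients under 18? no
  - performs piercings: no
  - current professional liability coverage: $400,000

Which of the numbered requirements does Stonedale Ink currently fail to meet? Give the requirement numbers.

1, 2

1. premises liability coverage $650,000 < $775,000 → not met
2. licensed tattoo artists 4 < 6 → not met
3. professional liability coverage $400,000 ≥ $400,000 → met
4. sharps-disposal audit 249 days ago vs limit 270 → met
5. infection-control review 239 days ago vs limit 270 → met
6. condition 'offers permanent makeup' holds; licensed body piercers 5 ≥ 3 → met
7. body-art establishment permit present → met
8. condition 'performs piercings' does not hold → requirement n/a → met
9. condition 'serves clients under 18' does not hold → requirement n/a → met
Not met: 1, 2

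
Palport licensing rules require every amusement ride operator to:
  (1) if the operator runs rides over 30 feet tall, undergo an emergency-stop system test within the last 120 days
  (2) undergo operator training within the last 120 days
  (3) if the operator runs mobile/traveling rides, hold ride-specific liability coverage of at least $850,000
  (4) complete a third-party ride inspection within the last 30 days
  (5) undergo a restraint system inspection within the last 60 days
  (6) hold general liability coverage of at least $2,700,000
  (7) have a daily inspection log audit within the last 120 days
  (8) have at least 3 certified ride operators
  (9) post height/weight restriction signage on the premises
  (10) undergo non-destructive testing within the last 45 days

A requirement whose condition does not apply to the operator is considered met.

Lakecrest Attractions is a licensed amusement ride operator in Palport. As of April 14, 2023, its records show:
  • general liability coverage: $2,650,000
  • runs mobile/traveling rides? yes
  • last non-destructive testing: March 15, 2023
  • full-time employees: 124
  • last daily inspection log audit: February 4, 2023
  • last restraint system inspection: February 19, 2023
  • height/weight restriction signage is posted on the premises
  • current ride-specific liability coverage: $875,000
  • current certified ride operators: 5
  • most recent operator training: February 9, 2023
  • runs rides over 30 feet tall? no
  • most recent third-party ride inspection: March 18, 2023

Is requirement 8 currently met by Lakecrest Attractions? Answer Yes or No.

Yes

8. certified ride operators 5 ≥ 3 → met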